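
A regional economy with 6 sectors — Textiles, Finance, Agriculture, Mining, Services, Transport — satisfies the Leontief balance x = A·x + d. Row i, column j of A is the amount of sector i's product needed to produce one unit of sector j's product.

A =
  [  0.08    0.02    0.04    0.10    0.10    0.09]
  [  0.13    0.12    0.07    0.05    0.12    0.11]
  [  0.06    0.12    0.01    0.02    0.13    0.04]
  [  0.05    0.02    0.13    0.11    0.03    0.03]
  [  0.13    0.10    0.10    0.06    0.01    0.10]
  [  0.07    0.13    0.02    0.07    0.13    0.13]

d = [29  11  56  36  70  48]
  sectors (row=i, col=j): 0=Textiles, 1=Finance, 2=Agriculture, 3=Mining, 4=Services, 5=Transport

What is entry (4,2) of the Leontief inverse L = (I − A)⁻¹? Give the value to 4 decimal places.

Form M = I − A:
  [  0.92   -0.02   -0.04   -0.10   -0.10   -0.09]
  [ -0.13    0.88   -0.07   -0.05   -0.12   -0.11]
  [ -0.06   -0.12    0.99   -0.02   -0.13   -0.04]
  [ -0.05   -0.02   -0.13    0.89   -0.03   -0.03]
  [ -0.13   -0.10   -0.10   -0.06    0.99   -0.10]
  [ -0.07   -0.13   -0.02   -0.07   -0.13    0.87]
Leontief inverse L = M⁻¹:
  [  1.1488    0.0844    0.0931    0.1594    0.1641    0.1582]
  [  0.2365    1.2208    0.1398    0.1302    0.2225    0.2153]
  [  0.1351    0.1875    1.0598    0.0712    0.1923    0.1110]
  [  0.1025    0.0733    0.1713    1.1550    0.0869    0.0776]
  [  0.2119    0.1807    0.1528    0.1260    1.1013    0.1827]
  [  0.1708    0.2264    0.0894    0.1457    0.2224    1.2304]
Total output x = L · d:
  x_0 = 1.1488·29 + 0.0844·11 + 0.0931·56 + 0.1594·36 + 0.1641·70 + 0.1582·48 = 64.2771
  x_1 = 0.2365·29 + 1.2208·11 + 0.1398·56 + 0.1302·36 + 0.2225·70 + 0.2153·48 = 58.7125
  x_2 = 0.1351·29 + 0.1875·11 + 1.0598·56 + 0.0712·36 + 0.1923·70 + 0.1110·48 = 86.6779
  x_3 = 0.1025·29 + 0.0733·11 + 0.1713·56 + 1.1550·36 + 0.0869·70 + 0.0776·48 = 64.7622
  x_4 = 0.2119·29 + 0.1807·11 + 0.1528·56 + 0.1260·36 + 1.1013·70 + 0.1827·48 = 107.0838
  x_5 = 0.1708·29 + 0.2264·11 + 0.0894·56 + 0.1457·36 + 0.2224·70 + 1.2304·48 = 92.3216

L[4,2] = 0.1528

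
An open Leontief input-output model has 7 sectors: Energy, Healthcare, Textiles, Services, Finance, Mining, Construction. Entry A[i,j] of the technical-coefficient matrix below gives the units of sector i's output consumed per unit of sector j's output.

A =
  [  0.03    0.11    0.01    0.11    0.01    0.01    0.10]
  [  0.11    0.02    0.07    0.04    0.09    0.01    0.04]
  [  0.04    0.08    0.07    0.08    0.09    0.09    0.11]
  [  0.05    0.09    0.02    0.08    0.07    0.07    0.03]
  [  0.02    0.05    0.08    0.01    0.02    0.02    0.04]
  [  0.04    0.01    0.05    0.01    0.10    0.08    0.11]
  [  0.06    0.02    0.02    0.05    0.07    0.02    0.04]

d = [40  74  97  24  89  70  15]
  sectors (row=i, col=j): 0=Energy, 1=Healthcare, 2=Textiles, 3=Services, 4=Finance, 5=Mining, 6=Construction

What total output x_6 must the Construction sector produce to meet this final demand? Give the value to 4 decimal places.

39.0240

Form M = I − A:
  [  0.97   -0.11   -0.01   -0.11   -0.01   -0.01   -0.10]
  [ -0.11    0.98   -0.07   -0.04   -0.09   -0.01   -0.04]
  [ -0.04   -0.08    0.93   -0.08   -0.09   -0.09   -0.11]
  [ -0.05   -0.09   -0.02    0.92   -0.07   -0.07   -0.03]
  [ -0.02   -0.05   -0.08   -0.01    0.98   -0.02   -0.04]
  [ -0.04   -0.01   -0.05   -0.01   -0.10    0.92   -0.11]
  [ -0.06   -0.02   -0.02   -0.05   -0.07   -0.02    0.96]
Leontief inverse L = M⁻¹:
  [  1.0662    0.1413    0.0340    0.1446    0.0499    0.0314    0.1310]
  [  0.1369    1.0590    0.0968    0.0769    0.1221    0.0327    0.0807]
  [  0.0848    0.1239    1.1113    0.1242    0.1480    0.1273    0.1660]
  [  0.0841    0.1238    0.0504    1.1128    0.1111    0.0958    0.0701]
  [  0.0412    0.0710    0.1001    0.0322    1.0475    0.0377    0.0677]
  [  0.0674    0.0389    0.0790    0.0384    0.1378    1.1050    0.1513]
  [  0.0800    0.0459    0.0389    0.0743    0.0938    0.0361    1.0667]
Total output x = L · d:
  x_0 = 1.0662·40 + 0.1413·74 + 0.0340·97 + 0.1446·24 + 0.0499·89 + 0.0314·70 + 0.1310·15 = 68.4725
  x_1 = 0.1369·40 + 1.0590·74 + 0.0968·97 + 0.0769·24 + 0.1221·89 + 0.0327·70 + 0.0807·15 = 109.4502
  x_2 = 0.0848·40 + 0.1239·74 + 1.1113·97 + 0.1242·24 + 0.1480·89 + 0.1273·70 + 0.1660·15 = 147.9103
  x_3 = 0.0841·40 + 0.1238·74 + 0.0504·97 + 1.1128·24 + 0.1111·89 + 0.0958·70 + 0.0701·15 = 61.7659
  x_4 = 0.0412·40 + 0.0710·74 + 0.1001·97 + 0.0322·24 + 1.0475·89 + 0.0377·70 + 0.0677·15 = 114.2596
  x_5 = 0.0674·40 + 0.0389·74 + 0.0790·97 + 0.0384·24 + 0.1378·89 + 1.1050·70 + 0.1513·15 = 106.0491
  x_6 = 0.0800·40 + 0.0459·74 + 0.0389·97 + 0.0743·24 + 0.0938·89 + 0.0361·70 + 1.0667·15 = 39.0240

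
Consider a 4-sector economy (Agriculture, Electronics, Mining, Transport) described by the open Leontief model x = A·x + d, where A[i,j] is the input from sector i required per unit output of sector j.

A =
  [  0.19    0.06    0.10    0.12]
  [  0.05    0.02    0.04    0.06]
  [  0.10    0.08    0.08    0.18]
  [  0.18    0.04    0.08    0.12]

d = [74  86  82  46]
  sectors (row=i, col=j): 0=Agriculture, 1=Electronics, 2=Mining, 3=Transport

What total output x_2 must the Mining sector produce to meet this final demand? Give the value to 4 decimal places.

131.0656

Form M = I − A:
  [  0.81   -0.06   -0.10   -0.12]
  [ -0.05    0.98   -0.04   -0.06]
  [ -0.10   -0.08    0.92   -0.18]
  [ -0.18   -0.04   -0.08    0.88]
Leontief inverse L = M⁻¹:
  [  1.3102    0.1027    0.1660    0.2196]
  [  0.0931    1.0352    0.0635    0.0963]
  [  0.2075    0.1166    1.1380    0.2690]
  [  0.2911    0.0787    0.1403    1.2101]
Total output x = L · d:
  x_0 = 1.3102·74 + 0.1027·86 + 0.1660·82 + 0.2196·46 = 129.5025
  x_1 = 0.0931·74 + 1.0352·86 + 0.0635·82 + 0.0963·46 = 105.5574
  x_2 = 0.2075·74 + 0.1166·86 + 1.1380·82 + 0.2690·46 = 131.0656
  x_3 = 0.2911·74 + 0.0787·86 + 0.1403·82 + 1.2101·46 = 95.4750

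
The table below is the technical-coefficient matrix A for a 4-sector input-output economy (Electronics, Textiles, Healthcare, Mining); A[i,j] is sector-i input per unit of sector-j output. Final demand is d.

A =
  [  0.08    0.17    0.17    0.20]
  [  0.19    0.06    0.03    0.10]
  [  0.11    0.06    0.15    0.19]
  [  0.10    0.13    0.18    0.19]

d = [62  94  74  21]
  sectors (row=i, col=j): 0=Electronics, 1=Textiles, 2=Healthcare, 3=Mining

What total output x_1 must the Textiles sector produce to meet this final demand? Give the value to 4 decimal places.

142.9597

Form M = I − A:
  [  0.92   -0.17   -0.17   -0.20]
  [ -0.19    0.94   -0.03   -0.10]
  [ -0.11   -0.06    0.85   -0.19]
  [ -0.10   -0.13   -0.18    0.81]
Leontief inverse L = M⁻¹:
  [  1.2377    0.3049    0.3483    0.4250]
  [  0.2844    1.1593    0.1505    0.2486]
  [  0.2364    0.1802    1.3124    0.3884]
  [  0.2510    0.2637    0.3588    1.4133]
Total output x = L · d:
  x_0 = 1.2377·62 + 0.3049·94 + 0.3483·74 + 0.4250·21 = 140.0946
  x_1 = 0.2844·62 + 1.1593·94 + 0.1505·74 + 0.2486·21 = 142.9597
  x_2 = 0.2364·62 + 0.1802·94 + 1.3124·74 + 0.3884·21 = 136.8687
  x_3 = 0.2510·62 + 0.2637·94 + 0.3588·74 + 1.4133·21 = 96.5810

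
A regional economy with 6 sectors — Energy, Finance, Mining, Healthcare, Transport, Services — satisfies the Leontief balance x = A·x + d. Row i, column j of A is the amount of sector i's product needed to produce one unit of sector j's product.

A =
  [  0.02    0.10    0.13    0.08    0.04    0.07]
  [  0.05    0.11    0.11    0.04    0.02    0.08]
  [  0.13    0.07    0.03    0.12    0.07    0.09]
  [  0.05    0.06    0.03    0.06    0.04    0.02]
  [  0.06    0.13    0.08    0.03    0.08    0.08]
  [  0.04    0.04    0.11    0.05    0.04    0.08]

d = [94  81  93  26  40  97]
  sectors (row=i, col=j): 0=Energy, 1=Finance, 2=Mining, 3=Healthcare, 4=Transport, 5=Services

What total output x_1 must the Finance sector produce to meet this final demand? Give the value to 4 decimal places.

136.0121

Form M = I − A:
  [  0.98   -0.10   -0.13   -0.08   -0.04   -0.07]
  [ -0.05    0.89   -0.11   -0.04   -0.02   -0.08]
  [ -0.13   -0.07    0.97   -0.12   -0.07   -0.09]
  [ -0.05   -0.06   -0.03    0.94   -0.04   -0.02]
  [ -0.06   -0.13   -0.08   -0.03    0.92   -0.08]
  [ -0.04   -0.04   -0.11   -0.05   -0.04    0.92]
Leontief inverse L = M⁻¹:
  [  1.0695    0.1601    0.1856    0.1305    0.0751    0.1228]
  [  0.0947    1.1667    0.1669    0.0876    0.0517    0.1314]
  [  0.1746    0.1403    1.1011    0.1726    0.1083    0.1464]
  [  0.0748    0.0978    0.0653    1.0872    0.0598    0.0494]
  [  0.1077    0.1984    0.1472    0.0794    1.1166    0.1387]
  [  0.0802    0.0884    0.1569    0.0927    0.0703    1.1242]
Total output x = L · d:
  x_0 = 1.0695·94 + 0.1601·81 + 0.1856·93 + 0.1305·26 + 0.0751·40 + 0.1228·97 = 149.0684
  x_1 = 0.0947·94 + 1.1667·81 + 0.1669·93 + 0.0876·26 + 0.0517·40 + 0.1314·97 = 136.0121
  x_2 = 0.1746·94 + 0.1403·81 + 1.1011·93 + 0.1726·26 + 0.1083·40 + 0.1464·97 = 153.1980
  x_3 = 0.0748·94 + 0.0978·81 + 0.0653·93 + 1.0872·26 + 0.0598·40 + 0.0494·97 = 56.4724
  x_4 = 0.1077·94 + 0.1984·81 + 0.1472·93 + 0.0794·26 + 1.1166·40 + 0.1387·97 = 100.0663
  x_5 = 0.0802·94 + 0.0884·81 + 0.1569·93 + 0.0927·26 + 0.0703·40 + 1.1242·97 = 143.5666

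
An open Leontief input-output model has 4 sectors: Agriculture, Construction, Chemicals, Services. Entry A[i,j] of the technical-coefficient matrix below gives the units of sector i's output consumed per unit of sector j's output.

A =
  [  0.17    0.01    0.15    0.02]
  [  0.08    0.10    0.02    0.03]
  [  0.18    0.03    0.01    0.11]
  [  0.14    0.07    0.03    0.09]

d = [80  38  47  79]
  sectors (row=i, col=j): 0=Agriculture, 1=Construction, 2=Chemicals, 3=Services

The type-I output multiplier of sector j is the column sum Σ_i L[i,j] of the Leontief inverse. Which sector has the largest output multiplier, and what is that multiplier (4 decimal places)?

Agriculture (1.8496)

Form M = I − A:
  [  0.83   -0.01   -0.15   -0.02]
  [ -0.08    0.90   -0.02   -0.03]
  [ -0.18   -0.03    0.99   -0.11]
  [ -0.14   -0.07   -0.03    0.91]
Leontief inverse L = M⁻¹:
  [  1.2577    0.0244    0.1926    0.0517]
  [  0.1245    1.1174    0.0428    0.0447]
  [  0.2559    0.0484    1.0539    0.1346]
  [  0.2115    0.0913    0.0677    1.1147]
Total output x = L · d:
  x_0 = 1.2577·80 + 0.0244·38 + 0.1926·47 + 0.0517·79 = 114.6812
  x_1 = 0.1245·80 + 1.1174·38 + 0.0428·47 + 0.0447·79 = 57.9703
  x_2 = 0.2559·80 + 0.0484·38 + 1.0539·47 + 0.1346·79 = 82.4864
  x_3 = 0.2115·80 + 0.0913·38 + 0.0677·47 + 1.1147·79 = 111.6350
Output multipliers (column sums of L):
  Agriculture: 1.8496
  Construction: 1.2816
  Chemicals: 1.3570
  Services: 1.3458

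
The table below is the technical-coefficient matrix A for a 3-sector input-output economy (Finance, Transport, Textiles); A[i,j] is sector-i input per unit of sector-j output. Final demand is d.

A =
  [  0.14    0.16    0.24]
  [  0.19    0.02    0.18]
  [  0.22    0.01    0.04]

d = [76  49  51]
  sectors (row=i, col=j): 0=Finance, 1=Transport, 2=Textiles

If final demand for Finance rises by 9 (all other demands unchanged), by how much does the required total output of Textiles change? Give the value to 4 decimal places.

Form M = I − A:
  [  0.86   -0.16   -0.24]
  [ -0.19    0.98   -0.18]
  [ -0.22   -0.01    0.96]
Leontief inverse L = M⁻¹:
  [  1.3045    0.2167    0.3668]
  [  0.3084    1.0736    0.2784]
  [  0.3022    0.0608    1.1286]
Total output x = L · d:
  x_0 = 1.3045·76 + 0.2167·49 + 0.3668·51 = 128.4654
  x_1 = 0.3084·76 + 1.0736·49 + 0.2784·51 = 90.2442
  x_2 = 0.3022·76 + 0.0608·49 + 1.1286·51 = 83.5050
Δx_2 = L[2,0] · Δd_0 = 0.3022 · 9 = 2.7194

2.7194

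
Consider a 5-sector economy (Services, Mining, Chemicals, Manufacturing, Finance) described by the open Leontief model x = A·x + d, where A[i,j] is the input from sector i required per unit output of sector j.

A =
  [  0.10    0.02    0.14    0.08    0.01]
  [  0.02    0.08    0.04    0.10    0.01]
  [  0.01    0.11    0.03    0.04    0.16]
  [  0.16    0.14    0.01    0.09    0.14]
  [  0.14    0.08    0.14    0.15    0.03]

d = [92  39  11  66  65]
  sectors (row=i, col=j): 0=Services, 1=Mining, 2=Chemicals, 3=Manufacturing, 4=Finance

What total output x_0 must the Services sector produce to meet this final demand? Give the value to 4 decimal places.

122.4475

Form M = I − A:
  [  0.90   -0.02   -0.14   -0.08   -0.01]
  [ -0.02    0.92   -0.04   -0.10   -0.01]
  [ -0.01   -0.11    0.97   -0.04   -0.16]
  [ -0.16   -0.14   -0.01    0.91   -0.14]
  [ -0.14   -0.08   -0.14   -0.15    0.97]
Leontief inverse L = M⁻¹:
  [  1.1465    0.0707    0.1784    0.1263    0.0602]
  [  0.0566    1.1202    0.0619    0.1378    0.0422]
  [  0.0641    0.1626    1.0761    0.1029    0.1947]
  [  0.2444    0.2110    0.0833    1.1783    0.1885]
  [  0.2172    0.1587    0.1990    0.2267    1.1003]
Total output x = L · d:
  x_0 = 1.1465·92 + 0.0707·39 + 0.1784·11 + 0.1263·66 + 0.0602·65 = 122.4475
  x_1 = 0.0566·92 + 1.1202·39 + 0.0619·11 + 0.1378·66 + 0.0422·65 = 61.4170
  x_2 = 0.0641·92 + 0.1626·39 + 1.0761·11 + 0.1029·66 + 0.1947·65 = 43.5271
  x_3 = 0.2444·92 + 0.2110·39 + 0.0833·11 + 1.1783·66 + 0.1885·65 = 121.6519
  x_4 = 0.2172·92 + 0.1587·39 + 0.1990·11 + 0.2267·66 + 1.1003·65 = 114.8429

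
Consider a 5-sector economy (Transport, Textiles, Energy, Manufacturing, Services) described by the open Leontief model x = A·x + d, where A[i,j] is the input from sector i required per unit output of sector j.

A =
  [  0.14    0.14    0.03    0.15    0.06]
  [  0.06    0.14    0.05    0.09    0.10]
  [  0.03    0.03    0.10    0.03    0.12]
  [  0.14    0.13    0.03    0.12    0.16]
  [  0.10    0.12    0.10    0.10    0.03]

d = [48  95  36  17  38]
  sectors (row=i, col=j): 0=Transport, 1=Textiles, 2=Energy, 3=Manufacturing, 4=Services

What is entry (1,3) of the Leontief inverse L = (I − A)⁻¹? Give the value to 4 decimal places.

Form M = I − A:
  [  0.86   -0.14   -0.03   -0.15   -0.06]
  [ -0.06    0.86   -0.05   -0.09   -0.10]
  [ -0.03   -0.03    0.90   -0.03   -0.12]
  [ -0.14   -0.13   -0.03    0.88   -0.16]
  [ -0.10   -0.12   -0.10   -0.10    0.97]
Leontief inverse L = M⁻¹:
  [  1.2450    0.2669    0.0825    0.2602    0.1577]
  [  0.1389    1.2399    0.0990    0.1740    0.1774]
  [  0.0786    0.0882    1.1400    0.0804    0.1682]
  [  0.2540    0.2682    0.0935    1.2398    0.2594]
  [  0.1798    0.2176    0.1479    0.1845    1.1132]
Total output x = L · d:
  x_0 = 1.2450·48 + 0.2669·95 + 0.0825·36 + 0.2602·17 + 0.1577·38 = 98.4994
  x_1 = 0.1389·48 + 1.2399·95 + 0.0990·36 + 0.1740·17 + 0.1774·38 = 137.7230
  x_2 = 0.0786·48 + 0.0882·95 + 1.1400·36 + 0.0804·17 + 0.1682·38 = 60.9492
  x_3 = 0.2540·48 + 0.2682·95 + 0.0935·36 + 1.2398·17 + 0.2594·38 = 71.9701
  x_4 = 0.1798·48 + 0.2176·95 + 0.1479·36 + 0.1845·17 + 1.1132·38 = 80.0708

L[1,3] = 0.1740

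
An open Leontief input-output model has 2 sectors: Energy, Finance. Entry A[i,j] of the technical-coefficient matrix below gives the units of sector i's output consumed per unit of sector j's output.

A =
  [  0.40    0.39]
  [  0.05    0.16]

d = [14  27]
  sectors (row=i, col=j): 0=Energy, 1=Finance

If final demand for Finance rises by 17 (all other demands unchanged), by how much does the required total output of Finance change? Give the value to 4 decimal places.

21.0526

Form M = I − A:
  [  0.60   -0.39]
  [ -0.05    0.84]
Leontief inverse L = M⁻¹:
  [  1.7337    0.8050]
  [  0.1032    1.2384]
Total output x = L · d:
  x_0 = 1.7337·14 + 0.8050·27 = 46.0062
  x_1 = 0.1032·14 + 1.2384·27 = 34.8813
Δx_1 = L[1,1] · Δd_1 = 1.2384 · 17 = 21.0526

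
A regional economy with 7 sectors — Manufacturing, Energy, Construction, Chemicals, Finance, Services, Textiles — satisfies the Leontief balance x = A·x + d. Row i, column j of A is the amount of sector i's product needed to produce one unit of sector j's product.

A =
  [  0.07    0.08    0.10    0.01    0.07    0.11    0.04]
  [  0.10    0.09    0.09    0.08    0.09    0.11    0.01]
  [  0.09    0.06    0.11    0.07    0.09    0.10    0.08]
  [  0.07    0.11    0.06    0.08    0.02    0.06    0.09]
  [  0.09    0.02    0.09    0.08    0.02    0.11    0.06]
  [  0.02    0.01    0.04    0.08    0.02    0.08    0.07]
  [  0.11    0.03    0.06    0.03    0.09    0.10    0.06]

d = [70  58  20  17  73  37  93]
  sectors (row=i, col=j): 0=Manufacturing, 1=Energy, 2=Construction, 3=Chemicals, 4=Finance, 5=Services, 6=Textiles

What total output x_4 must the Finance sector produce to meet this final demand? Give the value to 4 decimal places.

Form M = I − A:
  [  0.93   -0.08   -0.10   -0.01   -0.07   -0.11   -0.04]
  [ -0.10    0.91   -0.09   -0.08   -0.09   -0.11   -0.01]
  [ -0.09   -0.06    0.89   -0.07   -0.09   -0.10   -0.08]
  [ -0.07   -0.11   -0.06    0.92   -0.02   -0.06   -0.09]
  [ -0.09   -0.02   -0.09   -0.08    0.98   -0.11   -0.06]
  [ -0.02   -0.01   -0.04   -0.08   -0.02    0.92   -0.07]
  [ -0.11   -0.03   -0.06   -0.03   -0.09   -0.10    0.94]
Leontief inverse L = M⁻¹:
  [  1.1381    0.1276    0.1731    0.0677    0.1230    0.1995    0.0937]
  [  0.1802    1.1526    0.1767    0.1497    0.1492    0.2143    0.0748]
  [  0.1772    0.1224    1.2006    0.1406    0.1551    0.2103    0.1500]
  [  0.1445    0.1672    0.1342    1.1379    0.0776    0.1510    0.1445]
  [  0.1542    0.0696    0.1580    0.1333    1.0697    0.1932    0.1162]
  [  0.0637    0.0425    0.0829    0.1174    0.0516    1.1344    0.1092]
  [  0.1764    0.0760    0.1308    0.0832    0.1394    0.1876    1.1141]
Total output x = L · d:
  x_0 = 1.1381·70 + 0.1276·58 + 0.1731·20 + 0.0677·17 + 0.1230·73 + 0.1995·37 + 0.0937·93 = 116.7545
  x_1 = 0.1802·70 + 1.1526·58 + 0.1767·20 + 0.1497·17 + 0.1492·73 + 0.2143·37 + 0.0748·93 = 111.3179
  x_2 = 0.1772·70 + 0.1224·58 + 1.2006·20 + 0.1406·17 + 0.1551·73 + 0.2103·37 + 0.1500·93 = 78.9666
  x_3 = 0.1445·70 + 0.1672·58 + 0.1342·20 + 1.1379·17 + 0.0776·73 + 0.1510·37 + 0.1445·93 = 66.5298
  x_4 = 0.1542·70 + 0.0696·58 + 0.1580·20 + 0.1333·17 + 1.0697·73 + 0.1932·37 + 0.1162·93 = 116.2937
  x_5 = 0.0637·70 + 0.0425·58 + 0.0829·20 + 0.1174·17 + 0.0516·73 + 1.1344·37 + 0.1092·93 = 66.4802
  x_6 = 0.1764·70 + 0.0760·58 + 0.1308·20 + 0.0832·17 + 0.1394·73 + 0.1876·37 + 1.1141·93 = 141.5222

116.2937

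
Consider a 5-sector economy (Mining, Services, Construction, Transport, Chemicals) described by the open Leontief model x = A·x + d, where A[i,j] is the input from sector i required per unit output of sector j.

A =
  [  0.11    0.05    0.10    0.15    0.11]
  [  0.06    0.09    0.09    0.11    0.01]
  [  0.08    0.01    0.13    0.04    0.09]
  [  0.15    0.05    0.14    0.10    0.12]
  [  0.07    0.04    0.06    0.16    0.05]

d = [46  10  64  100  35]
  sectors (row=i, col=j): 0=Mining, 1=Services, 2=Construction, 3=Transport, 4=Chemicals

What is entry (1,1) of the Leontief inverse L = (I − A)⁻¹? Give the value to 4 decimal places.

L[1,1] = 1.1201

Form M = I − A:
  [  0.89   -0.05   -0.10   -0.15   -0.11]
  [ -0.06    0.91   -0.09   -0.11   -0.01]
  [ -0.08   -0.01    0.87   -0.04   -0.09]
  [ -0.15   -0.05   -0.14    0.90   -0.12]
  [ -0.07   -0.04   -0.06   -0.16    0.95]
Leontief inverse L = M⁻¹:
  [  1.2060    0.0910    0.2024    0.2553    0.1920]
  [  0.1249    1.1201    0.1630    0.1763    0.0640]
  [  0.1388    0.0329    1.1956    0.1057    0.1430]
  [  0.2488    0.0920    0.2473    1.2115    0.2062]
  [  0.1448    0.0714    0.1389    0.2369    1.1132]
Total output x = L · d:
  x_0 = 1.2060·46 + 0.0910·10 + 0.2024·64 + 0.2553·100 + 0.1920·35 = 101.5837
  x_1 = 0.1249·46 + 1.1201·10 + 0.1630·64 + 0.1763·100 + 0.0640·35 = 47.2515
  x_2 = 0.1388·46 + 0.0329·10 + 1.1956·64 + 0.1057·100 + 0.1430·35 = 98.8103
  x_3 = 0.2488·46 + 0.0920·10 + 0.2473·64 + 1.2115·100 + 0.2062·35 = 156.5607
  x_4 = 0.1448·46 + 0.0714·10 + 0.1389·64 + 0.2369·100 + 1.1132·35 = 78.9255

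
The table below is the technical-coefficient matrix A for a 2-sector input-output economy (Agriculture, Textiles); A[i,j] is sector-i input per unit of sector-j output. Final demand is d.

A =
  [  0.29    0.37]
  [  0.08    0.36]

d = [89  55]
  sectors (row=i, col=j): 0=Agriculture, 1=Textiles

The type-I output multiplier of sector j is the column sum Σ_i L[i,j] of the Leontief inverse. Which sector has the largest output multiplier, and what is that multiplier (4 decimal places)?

Textiles (2.5424)

Form M = I − A:
  [  0.71   -0.37]
  [ -0.08    0.64]
Leontief inverse L = M⁻¹:
  [  1.5066    0.8710]
  [  0.1883    1.6714]
Total output x = L · d:
  x_0 = 1.5066·89 + 0.8710·55 = 181.9915
  x_1 = 0.1883·89 + 1.6714·55 = 108.6864
Output multipliers (column sums of L):
  Agriculture: 1.6949
  Textiles: 2.5424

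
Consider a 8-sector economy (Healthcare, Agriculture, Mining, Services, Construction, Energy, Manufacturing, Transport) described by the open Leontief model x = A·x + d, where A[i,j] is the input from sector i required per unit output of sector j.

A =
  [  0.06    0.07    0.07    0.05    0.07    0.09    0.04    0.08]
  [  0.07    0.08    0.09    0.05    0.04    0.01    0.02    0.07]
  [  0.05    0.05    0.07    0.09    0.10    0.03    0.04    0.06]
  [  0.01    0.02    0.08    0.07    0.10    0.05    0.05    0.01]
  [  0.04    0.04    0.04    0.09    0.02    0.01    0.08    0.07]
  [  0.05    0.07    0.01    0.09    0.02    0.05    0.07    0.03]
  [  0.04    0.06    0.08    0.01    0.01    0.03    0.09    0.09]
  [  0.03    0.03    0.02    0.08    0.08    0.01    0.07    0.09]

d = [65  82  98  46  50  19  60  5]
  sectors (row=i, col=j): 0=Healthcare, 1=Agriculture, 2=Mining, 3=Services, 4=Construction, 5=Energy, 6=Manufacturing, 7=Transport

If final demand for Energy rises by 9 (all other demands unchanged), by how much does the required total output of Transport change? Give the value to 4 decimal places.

0.2829

Form M = I − A:
  [  0.94   -0.07   -0.07   -0.05   -0.07   -0.09   -0.04   -0.08]
  [ -0.07    0.92   -0.09   -0.05   -0.04   -0.01   -0.02   -0.07]
  [ -0.05   -0.05    0.93   -0.09   -0.10   -0.03   -0.04   -0.06]
  [ -0.01   -0.02   -0.08    0.93   -0.10   -0.05   -0.05   -0.01]
  [ -0.04   -0.04   -0.04   -0.09    0.98   -0.01   -0.08   -0.07]
  [ -0.05   -0.07   -0.01   -0.09   -0.02    0.95   -0.07   -0.03]
  [ -0.04   -0.06   -0.08   -0.01   -0.01   -0.03    0.91   -0.09]
  [ -0.03   -0.03   -0.02   -0.08   -0.08   -0.01   -0.07    0.91]
Leontief inverse L = M⁻¹:
  [  1.1003    0.1179    0.1215    0.1136    0.1220    0.1210    0.0932    0.1376]
  [  0.1037    1.1189    0.1368    0.1019    0.0885    0.0354    0.0604    0.1193]
  [  0.0848    0.0910    1.1205    0.1487    0.1505    0.0578    0.0895    0.1123]
  [  0.0372    0.0526    0.1195    1.1171    0.1374    0.0715    0.0908    0.0494]
  [  0.0668    0.0726    0.0822    0.1323    1.0611    0.0328    0.1199    0.1129]
  [  0.0785    0.1053    0.0523    0.1317    0.0575    1.0745    0.1084    0.0705]
  [  0.0720    0.0980    0.1228    0.0553    0.0514    0.0524    1.1320    0.1402]
  [  0.0571    0.0625    0.0609    0.1259    0.1202    0.0314    0.1138    1.1357]
Total output x = L · d:
  x_0 = 1.1003·65 + 0.1179·82 + 0.1215·98 + 0.1136·46 + 0.1220·50 + 0.1210·19 + 0.0932·60 + 0.1376·5 = 112.9958
  x_1 = 0.1037·65 + 1.1189·82 + 0.1368·98 + 0.1019·46 + 0.0885·50 + 0.0354·19 + 0.0604·60 + 0.1193·5 = 125.9000
  x_2 = 0.0848·65 + 0.0910·82 + 1.1205·98 + 0.1487·46 + 0.1505·50 + 0.0578·19 + 0.0895·60 + 0.1123·5 = 144.1758
  x_3 = 0.0372·65 + 0.0526·82 + 0.1195·98 + 1.1171·46 + 0.1374·50 + 0.0715·19 + 0.0908·60 + 0.0494·5 = 83.7564
  x_4 = 0.0668·65 + 0.0726·82 + 0.0822·98 + 0.1323·46 + 1.0611·50 + 0.0328·19 + 0.1199·60 + 0.1129·5 = 85.8672
  x_5 = 0.0785·65 + 0.1053·82 + 0.0523·98 + 0.1317·46 + 0.0575·50 + 1.0745·19 + 0.1084·60 + 0.0705·5 = 55.0685
  x_6 = 0.0720·65 + 0.0980·82 + 0.1228·98 + 0.0553·46 + 0.0514·50 + 0.0524·19 + 1.1320·60 + 0.1402·5 = 99.4835
  x_7 = 0.0571·65 + 0.0625·82 + 0.0609·98 + 0.1259·46 + 0.1202·50 + 0.0314·19 + 0.1138·60 + 1.1357·5 = 39.7086
Δx_7 = L[7,5] · Δd_5 = 0.0314 · 9 = 0.2829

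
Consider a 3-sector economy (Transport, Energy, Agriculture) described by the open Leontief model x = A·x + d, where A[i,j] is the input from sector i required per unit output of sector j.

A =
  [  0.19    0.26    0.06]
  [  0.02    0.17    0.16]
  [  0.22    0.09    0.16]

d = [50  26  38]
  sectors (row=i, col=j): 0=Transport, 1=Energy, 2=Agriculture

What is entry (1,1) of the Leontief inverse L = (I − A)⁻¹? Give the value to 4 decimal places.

Form M = I − A:
  [  0.81   -0.26   -0.06]
  [ -0.02    0.83   -0.16]
  [ -0.22   -0.09    0.84]
Leontief inverse L = M⁻¹:
  [  1.2920    0.4235    0.1729]
  [  0.0984    1.2625    0.2475]
  [  0.3489    0.2462    1.2623]
Total output x = L · d:
  x_0 = 1.2920·50 + 0.4235·26 + 0.1729·38 = 82.1822
  x_1 = 0.0984·50 + 1.2625·26 + 0.2475·38 = 47.1492
  x_2 = 0.3489·50 + 0.2462·26 + 1.2623·38 = 71.8137

L[1,1] = 1.2625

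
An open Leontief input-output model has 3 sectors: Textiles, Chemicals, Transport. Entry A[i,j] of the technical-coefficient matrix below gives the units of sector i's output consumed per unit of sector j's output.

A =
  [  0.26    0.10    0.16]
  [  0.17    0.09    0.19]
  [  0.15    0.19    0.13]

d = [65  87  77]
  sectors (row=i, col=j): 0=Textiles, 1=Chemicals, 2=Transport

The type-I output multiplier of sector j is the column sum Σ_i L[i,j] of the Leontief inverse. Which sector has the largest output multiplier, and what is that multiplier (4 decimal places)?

Form M = I − A:
  [  0.74   -0.10   -0.16]
  [ -0.17    0.91   -0.19]
  [ -0.15   -0.19    0.87]
Leontief inverse L = M⁻¹:
  [  1.4686    0.2282    0.3199]
  [  0.3429    1.2047    0.3261]
  [  0.3281    0.3024    1.2758]
Total output x = L · d:
  x_0 = 1.4686·65 + 0.2282·87 + 0.3199·77 = 139.9467
  x_1 = 0.3429·65 + 1.2047·87 + 0.3261·77 = 152.2057
  x_2 = 0.3281·65 + 0.3024·87 + 1.2758·77 = 145.8748
Output multipliers (column sums of L):
  Textiles: 2.1396
  Chemicals: 1.7353
  Transport: 1.9219

Textiles (2.1396)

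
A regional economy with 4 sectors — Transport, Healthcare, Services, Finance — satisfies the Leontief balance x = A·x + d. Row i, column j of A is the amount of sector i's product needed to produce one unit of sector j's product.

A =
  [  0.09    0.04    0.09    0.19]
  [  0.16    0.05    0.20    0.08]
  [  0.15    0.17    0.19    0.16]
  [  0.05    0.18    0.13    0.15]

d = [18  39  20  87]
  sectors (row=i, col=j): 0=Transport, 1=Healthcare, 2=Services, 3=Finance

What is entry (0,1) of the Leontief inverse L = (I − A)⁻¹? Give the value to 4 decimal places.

L[0,1] = 0.1492

Form M = I − A:
  [  0.91   -0.04   -0.09   -0.19]
  [ -0.16    0.95   -0.20   -0.08]
  [ -0.15   -0.17    0.81   -0.16]
  [ -0.05   -0.18   -0.13    0.85]
Leontief inverse L = M⁻¹:
  [  1.1787    0.1492    0.2190    0.3187]
  [  0.2790    1.1743    0.3596    0.2406]
  [  0.3116    0.3351    1.4108    0.3667]
  [  0.1761    0.3087    0.3048    1.3023]
Total output x = L · d:
  x_0 = 1.1787·18 + 0.1492·39 + 0.2190·20 + 0.3187·87 = 59.1467
  x_1 = 0.2790·18 + 1.1743·39 + 0.3596·20 + 0.2406·87 = 78.9383
  x_2 = 0.3116·18 + 0.3351·39 + 1.4108·20 + 0.3667·87 = 78.7994
  x_3 = 0.1761·18 + 0.3087·39 + 0.3048·20 + 1.3023·87 = 134.6002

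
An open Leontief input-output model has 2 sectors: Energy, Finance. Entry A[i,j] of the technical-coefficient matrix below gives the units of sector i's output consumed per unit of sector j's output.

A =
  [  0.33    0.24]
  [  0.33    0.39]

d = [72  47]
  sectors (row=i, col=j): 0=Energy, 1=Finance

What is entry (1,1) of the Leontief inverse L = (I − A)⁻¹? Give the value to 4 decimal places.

Form M = I − A:
  [  0.67   -0.24]
  [ -0.33    0.61]
Leontief inverse L = M⁻¹:
  [  1.8513    0.7284]
  [  1.0015    2.0334]
Total output x = L · d:
  x_0 = 1.8513·72 + 0.7284·47 = 167.5266
  x_1 = 1.0015·72 + 2.0334·47 = 167.6783

L[1,1] = 2.0334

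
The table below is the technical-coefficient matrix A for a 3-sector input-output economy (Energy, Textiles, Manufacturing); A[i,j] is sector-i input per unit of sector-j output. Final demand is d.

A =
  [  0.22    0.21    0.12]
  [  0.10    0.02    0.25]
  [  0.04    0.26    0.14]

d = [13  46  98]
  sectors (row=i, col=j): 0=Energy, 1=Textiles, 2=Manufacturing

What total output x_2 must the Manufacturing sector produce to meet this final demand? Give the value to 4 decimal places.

144.1438

Form M = I − A:
  [  0.78   -0.21   -0.12]
  [ -0.10    0.98   -0.25]
  [ -0.04   -0.26    0.86]
Leontief inverse L = M⁻¹:
  [  1.3440    0.3660    0.2939]
  [  0.1659    1.1509    0.3577]
  [  0.1127    0.3650    1.2846]
Total output x = L · d:
  x_0 = 1.3440·13 + 0.3660·46 + 0.2939·98 = 63.1139
  x_1 = 0.1659·13 + 1.1509·46 + 0.3577·98 = 90.1503
  x_2 = 0.1127·13 + 0.3650·46 + 1.2846·98 = 144.1438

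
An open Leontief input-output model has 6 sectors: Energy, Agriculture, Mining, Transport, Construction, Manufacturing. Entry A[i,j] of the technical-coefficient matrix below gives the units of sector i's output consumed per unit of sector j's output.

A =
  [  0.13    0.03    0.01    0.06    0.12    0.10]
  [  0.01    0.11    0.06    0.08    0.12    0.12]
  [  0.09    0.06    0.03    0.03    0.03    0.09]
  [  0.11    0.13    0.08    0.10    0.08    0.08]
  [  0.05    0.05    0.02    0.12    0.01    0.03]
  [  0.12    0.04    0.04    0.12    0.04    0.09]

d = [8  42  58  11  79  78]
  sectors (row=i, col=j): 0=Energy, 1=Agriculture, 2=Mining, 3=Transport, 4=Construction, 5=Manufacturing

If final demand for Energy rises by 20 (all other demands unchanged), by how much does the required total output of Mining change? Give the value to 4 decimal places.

Form M = I − A:
  [  0.87   -0.03   -0.01   -0.06   -0.12   -0.10]
  [ -0.01    0.89   -0.06   -0.08   -0.12   -0.12]
  [ -0.09   -0.06    0.97   -0.03   -0.03   -0.09]
  [ -0.11   -0.13   -0.08    0.90   -0.08   -0.08]
  [ -0.05   -0.05   -0.02   -0.12    0.99   -0.03]
  [ -0.12   -0.04   -0.04   -0.12   -0.04    0.91]
Leontief inverse L = M⁻¹:
  [  1.2039    0.0799    0.0387    0.1338    0.1742    0.1642]
  [  0.0811    1.1753    0.0986    0.1625    0.1762    0.1937]
  [  0.1443    0.0984    1.0527    0.0823    0.0737    0.1426]
  [  0.1981    0.2053    0.1232    1.1902    0.1557    0.1708]
  [  0.0979    0.0932    0.0454    0.1667    1.0512    0.0768]
  [  0.1991    0.0977    0.0739    0.1927    0.1007    1.1612]
Total output x = L · d:
  x_0 = 1.2039·8 + 0.0799·42 + 0.0387·58 + 0.1338·11 + 0.1742·79 + 0.1642·78 = 43.2761
  x_1 = 0.0811·8 + 1.1753·42 + 0.0986·58 + 0.1625·11 + 0.1762·79 + 0.1937·78 = 86.5510
  x_2 = 0.1443·8 + 0.0984·42 + 1.0527·58 + 0.0823·11 + 0.0737·79 + 0.1426·78 = 84.1991
  x_3 = 0.1981·8 + 0.2053·42 + 0.1232·58 + 1.1902·11 + 0.1557·79 + 0.1708·78 = 56.0612
  x_4 = 0.0979·8 + 0.0932·42 + 0.0454·58 + 0.1667·11 + 1.0512·79 + 0.0768·78 = 98.2038
  x_5 = 0.1991·8 + 0.0977·42 + 0.0739·58 + 0.1927·11 + 0.1007·79 + 1.1612·78 = 110.6359
Δx_2 = L[2,0] · Δd_0 = 0.1443 · 20 = 2.8869

2.8869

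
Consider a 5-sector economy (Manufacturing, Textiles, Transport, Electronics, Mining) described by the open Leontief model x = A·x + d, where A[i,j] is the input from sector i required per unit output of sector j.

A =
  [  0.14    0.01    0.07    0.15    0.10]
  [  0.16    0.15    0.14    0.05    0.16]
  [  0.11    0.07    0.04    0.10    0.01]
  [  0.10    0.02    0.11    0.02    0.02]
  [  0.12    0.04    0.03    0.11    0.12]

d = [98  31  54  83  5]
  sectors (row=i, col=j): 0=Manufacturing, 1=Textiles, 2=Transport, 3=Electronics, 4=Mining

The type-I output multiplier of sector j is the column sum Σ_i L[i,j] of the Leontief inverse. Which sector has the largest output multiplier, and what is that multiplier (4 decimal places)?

Manufacturing (2.0906)

Form M = I − A:
  [  0.86   -0.01   -0.07   -0.15   -0.10]
  [ -0.16    0.85   -0.14   -0.05   -0.16]
  [ -0.11   -0.07    0.96   -0.10   -0.01]
  [ -0.10   -0.02   -0.11    0.98   -0.02]
  [ -0.12   -0.04   -0.03   -0.11    0.88]
Leontief inverse L = M⁻¹:
  [  1.2328    0.0372    0.1254    0.2206    0.1533]
  [  0.3105    1.2149    0.2266    0.1621    0.2624]
  [  0.1824    0.0978    1.0881    0.1500    0.0543]
  [  0.1569    0.0410    0.1412    1.0667    0.0511]
  [  0.2080    0.0688    0.0821    0.1759    1.1774]
Total output x = L · d:
  x_0 = 1.2328·98 + 0.0372·31 + 0.1254·54 + 0.2206·83 + 0.1533·5 = 147.8152
  x_1 = 0.3105·98 + 1.2149·31 + 0.2266·54 + 0.1621·83 + 0.2624·5 = 95.0929
  x_2 = 0.1824·98 + 0.0978·31 + 1.0881·54 + 0.1500·83 + 0.0543·5 = 92.3919
  x_3 = 0.1569·98 + 0.0410·31 + 0.1412·54 + 1.0667·83 + 0.0511·5 = 113.0565
  x_4 = 0.2080·98 + 0.0688·31 + 0.0821·54 + 0.1759·83 + 1.1774·5 = 47.4426
Output multipliers (column sums of L):
  Manufacturing: 2.0906
  Textiles: 1.4598
  Transport: 1.6635
  Electronics: 1.7753
  Mining: 1.6986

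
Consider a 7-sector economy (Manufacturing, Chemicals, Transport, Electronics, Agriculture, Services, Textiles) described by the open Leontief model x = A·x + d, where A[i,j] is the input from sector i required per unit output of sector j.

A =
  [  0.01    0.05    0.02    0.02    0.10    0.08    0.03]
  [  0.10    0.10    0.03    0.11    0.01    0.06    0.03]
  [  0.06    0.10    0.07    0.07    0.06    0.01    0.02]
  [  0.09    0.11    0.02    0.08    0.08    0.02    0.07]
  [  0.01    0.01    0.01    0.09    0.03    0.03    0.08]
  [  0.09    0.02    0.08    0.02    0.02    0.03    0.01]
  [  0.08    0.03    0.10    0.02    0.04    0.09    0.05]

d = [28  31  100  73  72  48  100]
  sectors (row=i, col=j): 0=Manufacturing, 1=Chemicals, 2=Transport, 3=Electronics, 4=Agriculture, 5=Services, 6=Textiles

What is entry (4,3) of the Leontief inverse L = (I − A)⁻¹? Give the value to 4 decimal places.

Form M = I − A:
  [  0.99   -0.05   -0.02   -0.02   -0.10   -0.08   -0.03]
  [ -0.10    0.90   -0.03   -0.11   -0.01   -0.06   -0.03]
  [ -0.06   -0.10    0.93   -0.07   -0.06   -0.01   -0.02]
  [ -0.09   -0.11   -0.02    0.92   -0.08   -0.02   -0.07]
  [ -0.01   -0.01   -0.01   -0.09    0.97   -0.03   -0.08]
  [ -0.09   -0.02   -0.08   -0.02   -0.02    0.97   -0.01]
  [ -0.08   -0.03   -0.10   -0.02   -0.04   -0.09    0.95]
Leontief inverse L = M⁻¹:
  [  1.0389    0.0736    0.0411    0.0494    0.1186    0.1000    0.0507]
  [  0.1472    1.1490    0.0584    0.1530    0.0476    0.0939    0.0584]
  [  0.0994    0.1444    1.0938    0.1134    0.0915    0.0379    0.0472]
  [  0.1362    0.1569    0.0497    1.1274    0.1172    0.0580    0.1039]
  [  0.0391    0.0356    0.0308    0.1136    1.0518    0.0499    0.1005]
  [  0.1125    0.0471    0.0983    0.0432    0.0444    1.0487    0.0251]
  [  0.1178    0.0669    0.1321    0.0535    0.0721    0.1181    1.0725]
Total output x = L · d:
  x_0 = 1.0389·28 + 0.0736·31 + 0.0411·100 + 0.0494·73 + 0.1186·72 + 0.1000·48 + 0.0507·100 = 57.4967
  x_1 = 0.1472·28 + 1.1490·31 + 0.0584·100 + 0.1530·73 + 0.0476·72 + 0.0939·48 + 0.0584·100 = 70.5279
  x_2 = 0.0994·28 + 0.1444·31 + 1.0938·100 + 0.1134·73 + 0.0915·72 + 0.0379·48 + 0.0472·100 = 138.0478
  x_3 = 0.1362·28 + 0.1569·31 + 0.0497·100 + 1.1274·73 + 0.1172·72 + 0.0580·48 + 0.1039·100 = 117.5523
  x_4 = 0.0391·28 + 0.0356·31 + 0.0308·100 + 0.1136·73 + 1.0518·72 + 0.0499·48 + 0.1005·100 = 101.7497
  x_5 = 0.1125·28 + 0.0471·31 + 0.0983·100 + 0.0432·73 + 0.0444·72 + 1.0487·48 + 0.0251·100 = 73.6300
  x_6 = 0.1178·28 + 0.0669·31 + 0.1321·100 + 0.0535·73 + 0.0721·72 + 0.1181·48 + 1.0725·100 = 140.5980

L[4,3] = 0.1136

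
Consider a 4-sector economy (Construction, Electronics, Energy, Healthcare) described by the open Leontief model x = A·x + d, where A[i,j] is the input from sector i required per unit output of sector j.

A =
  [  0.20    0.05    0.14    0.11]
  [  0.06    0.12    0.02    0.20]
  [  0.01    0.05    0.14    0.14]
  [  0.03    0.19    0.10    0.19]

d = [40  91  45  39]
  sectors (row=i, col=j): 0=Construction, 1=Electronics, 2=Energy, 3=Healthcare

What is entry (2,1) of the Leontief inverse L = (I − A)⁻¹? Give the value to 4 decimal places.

L[2,1] = 0.1223

Form M = I − A:
  [  0.80   -0.05   -0.14   -0.11]
  [ -0.06    0.88   -0.02   -0.20]
  [ -0.01   -0.05    0.86   -0.14]
  [ -0.03   -0.19   -0.10    0.81]
Leontief inverse L = M⁻¹:
  [  1.2728    0.1396    0.2394    0.2487]
  [  0.1048    1.2182    0.0837    0.3295]
  [  0.0332    0.1223    1.1992    0.2420]
  [  0.0758    0.3060    0.1765    1.3509]
Total output x = L · d:
  x_0 = 1.2728·40 + 0.1396·91 + 0.2394·45 + 0.2487·39 = 84.0866
  x_1 = 0.1048·40 + 1.2182·91 + 0.0837·45 + 0.3295·39 = 131.6643
  x_2 = 0.0332·40 + 0.1223·91 + 1.1992·45 + 0.2420·39 = 75.8555
  x_3 = 0.0758·40 + 0.3060·91 + 0.1765·45 + 1.3509·39 = 91.5116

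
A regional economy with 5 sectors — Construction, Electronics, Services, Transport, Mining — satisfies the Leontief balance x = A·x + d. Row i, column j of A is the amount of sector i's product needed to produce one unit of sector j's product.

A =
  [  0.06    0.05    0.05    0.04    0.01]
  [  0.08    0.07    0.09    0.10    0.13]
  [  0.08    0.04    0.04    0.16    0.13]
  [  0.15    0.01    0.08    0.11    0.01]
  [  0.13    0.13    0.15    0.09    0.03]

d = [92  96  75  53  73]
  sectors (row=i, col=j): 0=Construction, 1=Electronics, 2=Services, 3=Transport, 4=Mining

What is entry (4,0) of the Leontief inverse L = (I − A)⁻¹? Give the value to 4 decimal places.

Form M = I − A:
  [  0.94   -0.05   -0.05   -0.04   -0.01]
  [ -0.08    0.93   -0.09   -0.10   -0.13]
  [ -0.08   -0.04    0.96   -0.16   -0.13]
  [ -0.15   -0.01   -0.08    0.89   -0.01]
  [ -0.13   -0.13   -0.15   -0.09    0.97]
Leontief inverse L = M⁻¹:
  [  1.0918    0.0670    0.0741    0.0730    0.0309]
  [  0.1607    1.1168    0.1551    0.1782    0.1740]
  [  0.1601    0.0812    1.1023    0.2309    0.1626]
  [  0.2026    0.0331    0.1157    1.1607    0.0340]
  [  0.2114    0.1743    0.2119    0.1771    1.0867]
Total output x = L · d:
  x_0 = 1.0918·92 + 0.0670·96 + 0.0741·75 + 0.0730·53 + 0.0309·73 = 118.5549
  x_1 = 0.1607·92 + 1.1168·96 + 0.1551·75 + 0.1782·53 + 0.1740·73 = 155.7776
  x_2 = 0.1601·92 + 0.0812·96 + 1.1023·75 + 0.2309·53 + 0.1626·73 = 129.3080
  x_3 = 0.2026·92 + 0.0331·96 + 0.1157·75 + 1.1607·53 + 0.0340·73 = 94.4871
  x_4 = 0.2114·92 + 0.1743·96 + 0.2119·75 + 0.1771·53 + 1.0867·73 = 140.7869

L[4,0] = 0.2114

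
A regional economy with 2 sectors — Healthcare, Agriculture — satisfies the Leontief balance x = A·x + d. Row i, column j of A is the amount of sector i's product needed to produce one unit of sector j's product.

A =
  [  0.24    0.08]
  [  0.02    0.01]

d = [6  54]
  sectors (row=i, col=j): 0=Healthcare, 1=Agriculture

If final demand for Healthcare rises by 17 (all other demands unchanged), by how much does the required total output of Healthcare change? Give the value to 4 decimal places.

22.4161

Form M = I − A:
  [  0.76   -0.08]
  [ -0.02    0.99]
Leontief inverse L = M⁻¹:
  [  1.3186    0.1066]
  [  0.0266    1.0123]
Total output x = L · d:
  x_0 = 1.3186·6 + 0.1066·54 = 13.6654
  x_1 = 0.0266·6 + 1.0123·54 = 54.8215
Δx_0 = L[0,0] · Δd_0 = 1.3186 · 17 = 22.4161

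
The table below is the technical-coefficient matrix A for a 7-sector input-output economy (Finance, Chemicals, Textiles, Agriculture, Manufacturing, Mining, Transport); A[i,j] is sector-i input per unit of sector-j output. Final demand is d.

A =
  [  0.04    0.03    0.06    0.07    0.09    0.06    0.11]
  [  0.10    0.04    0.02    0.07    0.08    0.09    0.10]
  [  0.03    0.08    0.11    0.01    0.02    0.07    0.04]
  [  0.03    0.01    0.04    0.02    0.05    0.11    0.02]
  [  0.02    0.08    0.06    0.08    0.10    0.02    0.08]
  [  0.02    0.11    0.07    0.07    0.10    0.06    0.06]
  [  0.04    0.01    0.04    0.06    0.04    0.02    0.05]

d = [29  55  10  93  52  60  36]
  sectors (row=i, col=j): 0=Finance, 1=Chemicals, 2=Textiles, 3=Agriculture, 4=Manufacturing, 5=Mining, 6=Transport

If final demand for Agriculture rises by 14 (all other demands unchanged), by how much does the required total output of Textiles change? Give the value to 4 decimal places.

0.5801

Form M = I − A:
  [  0.96   -0.03   -0.06   -0.07   -0.09   -0.06   -0.11]
  [ -0.10    0.96   -0.02   -0.07   -0.08   -0.09   -0.10]
  [ -0.03   -0.08    0.89   -0.01   -0.02   -0.07   -0.04]
  [ -0.03   -0.01   -0.04    0.98   -0.05   -0.11   -0.02]
  [ -0.02   -0.08   -0.06   -0.08    0.90   -0.02   -0.08]
  [ -0.02   -0.11   -0.07   -0.07   -0.10    0.94   -0.06]
  [ -0.04   -0.01   -0.04   -0.06   -0.04   -0.02    0.95]
Leontief inverse L = M⁻¹:
  [  1.0669    0.0679    0.1028    0.1102    0.1393    0.1014    0.1555]
  [  0.1306    1.0813    0.0655    0.1178    0.1392    0.1368    0.1545]
  [  0.0561    0.1160    1.1479    0.0414    0.0593    0.1080    0.0797]
  [  0.0460    0.0416    0.0700    1.0473    0.0856    0.1376    0.0506]
  [  0.0492    0.1151    0.0991    0.1186    1.1476    0.0625    0.1251]
  [  0.0543    0.1539    0.1152    0.1150    0.1564    1.1098    0.1130]
  [  0.0548    0.0298    0.0644    0.0812    0.0668    0.0449    1.0750]
Total output x = L · d:
  x_0 = 1.0669·29 + 0.0679·55 + 0.1028·10 + 0.1102·93 + 0.1393·52 + 0.1014·60 + 0.1555·36 = 64.8810
  x_1 = 0.1306·29 + 1.0813·55 + 0.0655·10 + 0.1178·93 + 0.1392·52 + 0.1368·60 + 0.1545·36 = 95.8823
  x_2 = 0.0561·29 + 0.1160·55 + 1.1479·10 + 0.0414·93 + 0.0593·52 + 0.1080·60 + 0.0797·36 = 35.7668
  x_3 = 0.0460·29 + 0.0416·55 + 0.0700·10 + 1.0473·93 + 0.0856·52 + 0.1376·60 + 0.0506·36 = 116.2459
  x_4 = 0.0492·29 + 0.1151·55 + 0.0991·10 + 0.1186·93 + 1.1476·52 + 0.0625·60 + 0.1251·36 = 87.7011
  x_5 = 0.0543·29 + 0.1539·55 + 0.1152·10 + 0.1150·93 + 0.1564·52 + 1.1098·60 + 0.1130·36 = 100.6739
  x_6 = 0.0548·29 + 0.0298·55 + 0.0644·10 + 0.0812·93 + 0.0668·52 + 0.0449·60 + 1.0750·36 = 56.2958
Δx_2 = L[2,3] · Δd_3 = 0.0414 · 14 = 0.5801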